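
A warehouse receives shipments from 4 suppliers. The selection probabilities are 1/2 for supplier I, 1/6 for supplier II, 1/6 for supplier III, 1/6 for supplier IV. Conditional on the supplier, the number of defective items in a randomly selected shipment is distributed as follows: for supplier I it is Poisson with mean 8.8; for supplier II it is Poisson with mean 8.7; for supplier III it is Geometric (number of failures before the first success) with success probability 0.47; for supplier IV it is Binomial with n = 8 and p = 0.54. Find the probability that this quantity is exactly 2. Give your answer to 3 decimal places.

Conditional on each supplier, P(X = 2): I: 0.00583638; II: 0.00630444; III: 0.132023; IV: 0.0773557.
By total probability, P(X = 2) = 0.5·0.00583638 + 0.166667·0.00630444 + 0.166667·0.132023 + 0.166667·0.0773557 = 0.0388654.

0.039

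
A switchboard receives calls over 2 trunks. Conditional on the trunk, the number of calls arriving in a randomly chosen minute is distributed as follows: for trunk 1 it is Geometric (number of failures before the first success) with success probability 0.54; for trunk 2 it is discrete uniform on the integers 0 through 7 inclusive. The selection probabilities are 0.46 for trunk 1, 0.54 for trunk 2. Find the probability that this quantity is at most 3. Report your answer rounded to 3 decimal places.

Conditional on each trunk, P(X ≤ 3): 1: 0.955225; 2: 0.5.
By total probability, P(X ≤ 3) = 0.46·0.955225 + 0.54·0.5 = 0.709404.

0.709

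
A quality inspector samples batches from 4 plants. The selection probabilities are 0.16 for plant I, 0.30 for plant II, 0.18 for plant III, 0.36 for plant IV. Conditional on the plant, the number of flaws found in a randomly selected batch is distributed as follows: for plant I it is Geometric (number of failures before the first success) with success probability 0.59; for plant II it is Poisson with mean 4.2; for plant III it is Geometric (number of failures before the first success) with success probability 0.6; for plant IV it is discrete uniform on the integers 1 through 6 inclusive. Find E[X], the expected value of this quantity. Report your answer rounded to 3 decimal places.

Component means — I: 0.694915; II: 4.2; III: 0.666667; IV: 3.5.
E[X] = 0.16·0.694915 + 0.3·4.2 + 0.18·0.666667 + 0.36·3.5 = 2.75119.

2.751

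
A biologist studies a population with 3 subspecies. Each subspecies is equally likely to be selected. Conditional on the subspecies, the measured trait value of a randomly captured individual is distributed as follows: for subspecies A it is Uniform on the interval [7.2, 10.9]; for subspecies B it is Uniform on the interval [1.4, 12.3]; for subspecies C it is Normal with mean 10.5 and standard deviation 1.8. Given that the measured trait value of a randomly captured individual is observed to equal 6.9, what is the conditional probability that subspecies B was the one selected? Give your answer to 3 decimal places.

Likelihoods f(6.9 | ·): A: 0; B: 0.0917431; C: 0.029995.
Posterior ∝ prior × likelihood. Numerator for B: 0.333333·0.0917431 = 0.030581.
Normalizing constant: 0.333333·0 + 0.333333·0.0917431 + 0.333333·0.029995 = 0.0405794.
P(B | observation) = 0.030581 / 0.0405794 = 0.753611.

0.754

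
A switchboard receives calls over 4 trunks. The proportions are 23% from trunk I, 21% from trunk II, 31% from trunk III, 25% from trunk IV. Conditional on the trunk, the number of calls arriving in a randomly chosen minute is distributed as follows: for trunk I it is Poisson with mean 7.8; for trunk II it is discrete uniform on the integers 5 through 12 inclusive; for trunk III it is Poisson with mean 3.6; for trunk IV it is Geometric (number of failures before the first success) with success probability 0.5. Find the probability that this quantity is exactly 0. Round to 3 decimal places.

0.134

Conditional on each trunk, P(X = 0): I: 0.000409735; II: 0; III: 0.0273237; IV: 0.5.
By total probability, P(X = 0) = 0.23·0.000409735 + 0.21·0 + 0.31·0.0273237 + 0.25·0.5 = 0.133565.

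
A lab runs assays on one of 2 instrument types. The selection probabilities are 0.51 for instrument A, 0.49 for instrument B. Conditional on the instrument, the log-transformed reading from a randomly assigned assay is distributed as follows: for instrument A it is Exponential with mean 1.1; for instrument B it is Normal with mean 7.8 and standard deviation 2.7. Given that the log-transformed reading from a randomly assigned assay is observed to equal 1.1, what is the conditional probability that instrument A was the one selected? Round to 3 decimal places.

0.981

Likelihoods f(1.1 | ·): A: 0.334436; B: 0.00679842.
Posterior ∝ prior × likelihood. Numerator for A: 0.51·0.334436 = 0.170562.
Normalizing constant: 0.51·0.334436 + 0.49·0.00679842 = 0.173894.
P(A | observation) = 0.170562 / 0.173894 = 0.980843.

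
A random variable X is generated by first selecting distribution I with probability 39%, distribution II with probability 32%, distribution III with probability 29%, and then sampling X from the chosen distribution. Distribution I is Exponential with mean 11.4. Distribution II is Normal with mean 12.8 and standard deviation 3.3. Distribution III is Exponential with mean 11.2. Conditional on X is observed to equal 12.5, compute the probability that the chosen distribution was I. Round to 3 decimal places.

Likelihoods f(12.5 | ·): I: 0.0293019; II: 0.120393; III: 0.0292468.
Posterior ∝ prior × likelihood. Numerator for I: 0.39·0.0293019 = 0.0114277.
Normalizing constant: 0.39·0.0293019 + 0.32·0.120393 + 0.29·0.0292468 = 0.0584351.
P(I | observation) = 0.0114277 / 0.0584351 = 0.195563.

0.196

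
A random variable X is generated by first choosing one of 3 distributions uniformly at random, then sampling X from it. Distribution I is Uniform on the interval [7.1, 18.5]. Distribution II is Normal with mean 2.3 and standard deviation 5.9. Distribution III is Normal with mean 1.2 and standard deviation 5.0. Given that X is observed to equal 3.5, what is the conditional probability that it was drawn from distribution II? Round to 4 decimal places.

0.4799

Likelihoods f(3.5 | ·): I: 0; II: 0.0662331; III: 0.0717781.
Posterior ∝ prior × likelihood. Numerator for II: 0.333333·0.0662331 = 0.0220777.
Normalizing constant: 0.333333·0 + 0.333333·0.0662331 + 0.333333·0.0717781 = 0.0460037.
P(II | observation) = 0.0220777 / 0.0460037 = 0.479911.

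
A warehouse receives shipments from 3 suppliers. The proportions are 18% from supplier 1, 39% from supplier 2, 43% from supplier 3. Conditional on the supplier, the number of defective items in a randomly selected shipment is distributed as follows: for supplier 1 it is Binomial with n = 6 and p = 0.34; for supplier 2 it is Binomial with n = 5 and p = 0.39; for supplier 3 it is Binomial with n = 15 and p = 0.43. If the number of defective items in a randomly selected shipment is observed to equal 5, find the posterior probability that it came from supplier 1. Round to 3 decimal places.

Likelihoods P(X=5 | ·): 1: 0.0179924; 2: 0.00902242; 3: 0.159826.
Posterior ∝ prior × likelihood. Numerator for 1: 0.18·0.0179924 = 0.00323864.
Normalizing constant: 0.18·0.0179924 + 0.39·0.00902242 + 0.43·0.159826 = 0.0754824.
P(1 | observation) = 0.00323864 / 0.0754824 = 0.0429059.

0.043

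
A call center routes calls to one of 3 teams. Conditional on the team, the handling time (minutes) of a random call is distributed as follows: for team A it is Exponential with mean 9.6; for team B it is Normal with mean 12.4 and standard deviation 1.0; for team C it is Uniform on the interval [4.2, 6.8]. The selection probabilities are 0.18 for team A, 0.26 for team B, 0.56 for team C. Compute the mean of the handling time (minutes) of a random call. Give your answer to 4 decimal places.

Component means — A: 9.6; B: 12.4; C: 5.5.
E[X] = 0.18·9.6 + 0.26·12.4 + 0.56·5.5 = 8.032.

8.0320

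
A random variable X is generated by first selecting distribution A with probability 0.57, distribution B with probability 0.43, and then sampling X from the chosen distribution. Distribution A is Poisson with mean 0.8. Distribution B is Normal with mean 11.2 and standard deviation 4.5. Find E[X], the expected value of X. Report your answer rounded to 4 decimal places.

Component means — A: 0.8; B: 11.2.
E[X] = 0.57·0.8 + 0.43·11.2 = 5.272.

5.2720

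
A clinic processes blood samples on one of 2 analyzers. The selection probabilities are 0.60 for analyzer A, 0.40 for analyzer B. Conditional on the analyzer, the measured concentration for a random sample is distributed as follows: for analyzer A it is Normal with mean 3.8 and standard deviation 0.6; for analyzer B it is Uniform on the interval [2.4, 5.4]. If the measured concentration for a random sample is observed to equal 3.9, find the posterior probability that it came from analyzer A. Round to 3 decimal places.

Likelihoods f(3.9 | ·): A: 0.655733; B: 0.333333.
Posterior ∝ prior × likelihood. Numerator for A: 0.6·0.655733 = 0.39344.
Normalizing constant: 0.6·0.655733 + 0.4·0.333333 = 0.526773.
P(A | observation) = 0.39344 / 0.526773 = 0.746887.

0.747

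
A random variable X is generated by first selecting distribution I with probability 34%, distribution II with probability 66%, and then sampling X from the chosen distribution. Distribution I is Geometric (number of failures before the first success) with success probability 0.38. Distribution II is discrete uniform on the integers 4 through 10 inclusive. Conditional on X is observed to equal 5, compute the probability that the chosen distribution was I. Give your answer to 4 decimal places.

0.1115

Likelihoods P(X=5 | ·): I: 0.034813; II: 0.142857.
Posterior ∝ prior × likelihood. Numerator for I: 0.34·0.034813 = 0.0118364.
Normalizing constant: 0.34·0.034813 + 0.66·0.142857 = 0.106122.
P(I | observation) = 0.0118364 / 0.106122 = 0.111536.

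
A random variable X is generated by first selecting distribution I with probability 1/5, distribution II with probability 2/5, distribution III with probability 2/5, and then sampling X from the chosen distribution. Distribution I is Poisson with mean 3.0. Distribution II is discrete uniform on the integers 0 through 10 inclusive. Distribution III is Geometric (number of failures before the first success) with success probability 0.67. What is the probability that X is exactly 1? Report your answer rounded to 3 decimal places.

Conditional on each component, P(X = 1): I: 0.149361; II: 0.0909091; III: 0.2211.
By total probability, P(X = 1) = 0.2·0.149361 + 0.4·0.0909091 + 0.4·0.2211 = 0.154676.

0.155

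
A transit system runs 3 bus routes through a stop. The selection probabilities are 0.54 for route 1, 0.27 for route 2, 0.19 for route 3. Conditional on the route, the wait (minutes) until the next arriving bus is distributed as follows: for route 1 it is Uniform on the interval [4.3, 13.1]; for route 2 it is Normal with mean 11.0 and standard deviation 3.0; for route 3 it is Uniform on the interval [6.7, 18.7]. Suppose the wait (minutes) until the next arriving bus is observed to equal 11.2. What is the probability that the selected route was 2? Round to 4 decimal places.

Likelihoods f(11.2 | ·): 1: 0.113636; 2: 0.132686; 3: 0.0833333.
Posterior ∝ prior × likelihood. Numerator for 2: 0.27·0.132686 = 0.0358251.
Normalizing constant: 0.54·0.113636 + 0.27·0.132686 + 0.19·0.0833333 = 0.113022.
P(2 | observation) = 0.0358251 / 0.113022 = 0.316974.

0.3170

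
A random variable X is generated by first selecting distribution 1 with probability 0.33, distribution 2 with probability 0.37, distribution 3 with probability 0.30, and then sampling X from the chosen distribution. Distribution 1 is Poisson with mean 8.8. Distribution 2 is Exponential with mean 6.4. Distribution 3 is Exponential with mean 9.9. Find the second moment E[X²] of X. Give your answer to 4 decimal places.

For each component E[X²] = Var + (mean)², giving 1: 86.24; 2: 81.92; 3: 196.02.
Overall E[X²] = 0.33·86.24 + 0.37·81.92 + 0.3·196.02 = 117.576.

117.5756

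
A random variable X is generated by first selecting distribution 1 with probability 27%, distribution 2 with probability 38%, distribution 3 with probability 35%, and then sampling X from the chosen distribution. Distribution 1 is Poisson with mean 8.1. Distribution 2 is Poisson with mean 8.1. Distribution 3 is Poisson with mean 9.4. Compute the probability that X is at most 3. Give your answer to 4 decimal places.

0.0313

Conditional on each component, P(X ≤ 3): 1: 0.0396053; 2: 0.0396053; 3: 0.0159666.
By total probability, P(X ≤ 3) = 0.27·0.0396053 + 0.38·0.0396053 + 0.35·0.0159666 = 0.0313318.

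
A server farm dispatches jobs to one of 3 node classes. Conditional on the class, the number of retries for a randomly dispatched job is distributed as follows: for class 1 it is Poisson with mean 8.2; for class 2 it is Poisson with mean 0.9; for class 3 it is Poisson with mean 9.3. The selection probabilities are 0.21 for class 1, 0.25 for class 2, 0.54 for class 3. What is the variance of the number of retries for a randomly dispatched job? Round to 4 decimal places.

Per component, 1: μ=8.2, E[X²]=75.44; 2: μ=0.9, E[X²]=1.71; 3: μ=9.3, E[X²]=95.79.
E[X] = 0.21·8.2 + 0.25·0.9 + 0.54·9.3 = 6.969.
E[X²] = 0.21·75.44 + 0.25·1.71 + 0.54·95.79 = 67.9965.
Var(X) = E[X²] − (E[X])² = 67.9965 − 48.567 = 19.4295.

19.4295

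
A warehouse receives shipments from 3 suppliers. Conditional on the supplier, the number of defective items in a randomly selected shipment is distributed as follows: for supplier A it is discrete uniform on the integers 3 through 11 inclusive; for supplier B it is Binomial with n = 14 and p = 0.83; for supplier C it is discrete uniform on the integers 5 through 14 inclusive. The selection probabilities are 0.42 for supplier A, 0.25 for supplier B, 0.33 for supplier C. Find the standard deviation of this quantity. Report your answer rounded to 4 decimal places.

Per component, A: μ=7, E[X²]=55.6667; B: μ=11.62, E[X²]=137; C: μ=9.5, E[X²]=98.5.
E[X] = 0.42·7 + 0.25·11.62 + 0.33·9.5 = 8.98.
E[X²] = 0.42·55.6667 + 0.25·137 + 0.33·98.5 = 90.135.
Var(X) = E[X²] − (E[X])² = 90.135 − 80.6404 = 9.49455.
SD(X) = √9.49455 = 3.08132.

3.0813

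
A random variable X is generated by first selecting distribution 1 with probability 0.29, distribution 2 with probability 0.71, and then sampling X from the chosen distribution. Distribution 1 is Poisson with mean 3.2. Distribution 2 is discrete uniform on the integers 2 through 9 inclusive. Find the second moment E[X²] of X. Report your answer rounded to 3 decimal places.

For each component E[X²] = Var + (mean)², giving 1: 13.44; 2: 35.5.
Overall E[X²] = 0.29·13.44 + 0.71·35.5 = 29.1026.

29.103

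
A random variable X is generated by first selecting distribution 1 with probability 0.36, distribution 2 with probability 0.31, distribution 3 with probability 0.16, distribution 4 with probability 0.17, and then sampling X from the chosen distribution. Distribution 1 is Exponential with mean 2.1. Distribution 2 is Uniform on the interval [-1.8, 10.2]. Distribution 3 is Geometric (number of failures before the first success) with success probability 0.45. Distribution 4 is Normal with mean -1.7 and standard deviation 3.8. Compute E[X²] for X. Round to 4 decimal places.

15.9833

For each component E[X²] = Var + (mean)², giving 1: 8.82; 2: 29.64; 3: 4.20988; 4: 17.33.
Overall E[X²] = 0.36·8.82 + 0.31·29.64 + 0.16·4.20988 + 0.17·17.33 = 15.9833.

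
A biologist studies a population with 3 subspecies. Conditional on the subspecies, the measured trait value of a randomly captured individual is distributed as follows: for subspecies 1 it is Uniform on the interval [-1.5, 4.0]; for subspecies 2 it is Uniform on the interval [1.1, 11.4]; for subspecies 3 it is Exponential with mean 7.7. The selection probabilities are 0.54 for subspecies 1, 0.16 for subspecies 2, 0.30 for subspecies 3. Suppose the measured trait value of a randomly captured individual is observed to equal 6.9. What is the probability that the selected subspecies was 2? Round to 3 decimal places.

Likelihoods f(6.9 | ·): 1: 0; 2: 0.0970874; 3: 0.0530074.
Posterior ∝ prior × likelihood. Numerator for 2: 0.16·0.0970874 = 0.015534.
Normalizing constant: 0.54·0 + 0.16·0.0970874 + 0.3·0.0530074 = 0.0314362.
P(2 | observation) = 0.015534 / 0.0314362 = 0.494143.

0.494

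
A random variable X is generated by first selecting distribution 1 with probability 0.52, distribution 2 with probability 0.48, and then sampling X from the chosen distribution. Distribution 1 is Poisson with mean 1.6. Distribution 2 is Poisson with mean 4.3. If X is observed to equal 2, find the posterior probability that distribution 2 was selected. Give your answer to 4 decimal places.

Likelihoods P(X=2 | ·): 1: 0.258428; 2: 0.125441.
Posterior ∝ prior × likelihood. Numerator for 2: 0.48·0.125441 = 0.0602118.
Normalizing constant: 0.52·0.258428 + 0.48·0.125441 = 0.194594.
P(2 | observation) = 0.0602118 / 0.194594 = 0.309423.

0.3094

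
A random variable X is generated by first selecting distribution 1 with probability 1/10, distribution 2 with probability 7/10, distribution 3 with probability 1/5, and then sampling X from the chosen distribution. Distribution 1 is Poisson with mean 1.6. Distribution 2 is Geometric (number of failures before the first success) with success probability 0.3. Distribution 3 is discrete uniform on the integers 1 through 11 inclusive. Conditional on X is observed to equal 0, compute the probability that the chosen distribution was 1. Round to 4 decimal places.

0.0877

Likelihoods P(X=0 | ·): 1: 0.201897; 2: 0.3; 3: 0.
Posterior ∝ prior × likelihood. Numerator for 1: 0.1·0.201897 = 0.0201897.
Normalizing constant: 0.1·0.201897 + 0.7·0.3 + 0.2·0 = 0.23019.
P(1 | observation) = 0.0201897 / 0.23019 = 0.0877088.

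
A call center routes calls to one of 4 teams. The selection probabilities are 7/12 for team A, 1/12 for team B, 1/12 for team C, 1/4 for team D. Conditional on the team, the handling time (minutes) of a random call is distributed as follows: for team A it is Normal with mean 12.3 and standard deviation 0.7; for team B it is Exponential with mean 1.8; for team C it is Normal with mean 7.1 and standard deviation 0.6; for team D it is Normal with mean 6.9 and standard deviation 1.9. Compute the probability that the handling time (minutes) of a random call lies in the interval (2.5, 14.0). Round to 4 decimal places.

0.9304

Conditional on each team, P(2.5 < X < 14.0): A: 0.992421; B: 0.248933; C: 1; D: 0.989622.
By total probability, P(2.5 < X < 14.0) = 0.583333·0.992421 + 0.0833333·0.248933 + 0.0833333·1 + 0.25·0.989622 = 0.930395.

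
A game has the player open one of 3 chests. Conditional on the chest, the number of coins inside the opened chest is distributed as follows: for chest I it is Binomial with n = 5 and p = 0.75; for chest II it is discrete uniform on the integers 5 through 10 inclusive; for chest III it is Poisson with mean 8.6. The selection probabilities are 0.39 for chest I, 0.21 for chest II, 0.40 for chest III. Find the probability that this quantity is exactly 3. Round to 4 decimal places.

0.1106

Conditional on each chest, P(X = 3): I: 0.263672; II: 0; III: 0.0195169.
By total probability, P(X = 3) = 0.39·0.263672 + 0.21·0 + 0.4·0.0195169 = 0.110639.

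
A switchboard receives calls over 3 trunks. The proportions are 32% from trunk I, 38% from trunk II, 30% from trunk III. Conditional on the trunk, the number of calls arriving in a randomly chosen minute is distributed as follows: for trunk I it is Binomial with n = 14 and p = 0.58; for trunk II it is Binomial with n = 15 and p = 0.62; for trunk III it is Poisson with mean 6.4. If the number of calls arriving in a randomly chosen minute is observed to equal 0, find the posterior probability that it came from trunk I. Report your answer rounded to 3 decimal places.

0.003

Likelihoods P(X=0 | ·): I: 5.31484e-06; II: 4.97455e-07; III: 0.00166156.
Posterior ∝ prior × likelihood. Numerator for I: 0.32·5.31484e-06 = 1.70075e-06.
Normalizing constant: 0.32·5.31484e-06 + 0.38·4.97455e-07 + 0.3·0.00166156 = 0.000500357.
P(I | observation) = 1.70075e-06 / 0.000500357 = 0.00339907.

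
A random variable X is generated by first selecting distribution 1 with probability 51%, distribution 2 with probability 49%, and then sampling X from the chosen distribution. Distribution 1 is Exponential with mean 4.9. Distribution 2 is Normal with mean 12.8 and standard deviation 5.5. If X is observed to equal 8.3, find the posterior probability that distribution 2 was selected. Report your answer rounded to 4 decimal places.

0.5707

Likelihoods f(8.3 | ·): 1: 0.0375113; 2: 0.051902.
Posterior ∝ prior × likelihood. Numerator for 2: 0.49·0.051902 = 0.025432.
Normalizing constant: 0.51·0.0375113 + 0.49·0.051902 = 0.0445628.
P(2 | observation) = 0.025432 / 0.0445628 = 0.570701.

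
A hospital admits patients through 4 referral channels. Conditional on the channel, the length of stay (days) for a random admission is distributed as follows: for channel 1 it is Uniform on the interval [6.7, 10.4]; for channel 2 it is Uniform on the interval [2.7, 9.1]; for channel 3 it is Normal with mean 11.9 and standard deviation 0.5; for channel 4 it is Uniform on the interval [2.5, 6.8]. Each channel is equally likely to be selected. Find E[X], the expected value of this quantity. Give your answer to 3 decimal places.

Component means — 1: 8.55; 2: 5.9; 3: 11.9; 4: 4.65.
E[X] = 0.25·8.55 + 0.25·5.9 + 0.25·11.9 + 0.25·4.65 = 7.75.

7.750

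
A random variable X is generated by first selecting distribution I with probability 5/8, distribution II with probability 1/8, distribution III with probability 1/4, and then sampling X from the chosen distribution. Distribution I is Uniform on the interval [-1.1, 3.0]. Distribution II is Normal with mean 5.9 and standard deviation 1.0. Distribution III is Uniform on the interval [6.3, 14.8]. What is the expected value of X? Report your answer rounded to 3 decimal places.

Component means — I: 0.95; II: 5.9; III: 10.55.
E[X] = 0.625·0.95 + 0.125·5.9 + 0.25·10.55 = 3.96875.

3.969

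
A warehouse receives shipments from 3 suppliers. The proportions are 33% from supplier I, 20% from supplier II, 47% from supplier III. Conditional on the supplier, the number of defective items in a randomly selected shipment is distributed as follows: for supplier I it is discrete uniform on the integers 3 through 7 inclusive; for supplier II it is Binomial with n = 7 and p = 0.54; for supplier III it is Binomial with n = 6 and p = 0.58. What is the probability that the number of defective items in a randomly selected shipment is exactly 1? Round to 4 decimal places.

Conditional on each supplier, P(X = 1): I: 0; II: 0.0358128; III: 0.0454805.
By total probability, P(X = 1) = 0.33·0 + 0.2·0.0358128 + 0.47·0.0454805 = 0.0285384.

0.0285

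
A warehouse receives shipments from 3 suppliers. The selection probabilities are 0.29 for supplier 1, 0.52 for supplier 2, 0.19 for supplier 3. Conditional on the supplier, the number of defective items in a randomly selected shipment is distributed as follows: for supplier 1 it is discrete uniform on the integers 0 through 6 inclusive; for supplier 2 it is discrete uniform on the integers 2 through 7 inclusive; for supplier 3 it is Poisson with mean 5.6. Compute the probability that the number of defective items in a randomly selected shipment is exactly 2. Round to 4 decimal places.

Conditional on each supplier, P(X = 2): 1: 0.142857; 2: 0.166667; 3: 0.0579825.
By total probability, P(X = 2) = 0.29·0.142857 + 0.52·0.166667 + 0.19·0.0579825 = 0.139112.

0.1391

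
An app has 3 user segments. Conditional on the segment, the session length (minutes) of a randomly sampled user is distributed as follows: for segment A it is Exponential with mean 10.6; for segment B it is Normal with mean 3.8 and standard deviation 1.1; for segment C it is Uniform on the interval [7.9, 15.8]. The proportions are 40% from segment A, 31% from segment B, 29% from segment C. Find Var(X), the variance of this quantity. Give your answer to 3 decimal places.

Per component, A: μ=10.6, E[X²]=224.72; B: μ=3.8, E[X²]=15.65; C: μ=11.85, E[X²]=145.623.
E[X] = 0.4·10.6 + 0.31·3.8 + 0.29·11.85 = 8.8545.
E[X²] = 0.4·224.72 + 0.31·15.65 + 0.29·145.623 = 136.97.
Var(X) = E[X²] − (E[X])² = 136.97 − 78.4022 = 58.5681.

58.568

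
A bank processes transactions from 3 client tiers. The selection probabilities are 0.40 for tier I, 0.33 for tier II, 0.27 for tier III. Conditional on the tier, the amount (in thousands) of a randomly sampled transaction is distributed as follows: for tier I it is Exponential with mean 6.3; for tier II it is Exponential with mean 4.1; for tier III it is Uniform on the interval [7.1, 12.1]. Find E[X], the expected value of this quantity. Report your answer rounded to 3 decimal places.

6.465

Component means — I: 6.3; II: 4.1; III: 9.6.
E[X] = 0.4·6.3 + 0.33·4.1 + 0.27·9.6 = 6.465.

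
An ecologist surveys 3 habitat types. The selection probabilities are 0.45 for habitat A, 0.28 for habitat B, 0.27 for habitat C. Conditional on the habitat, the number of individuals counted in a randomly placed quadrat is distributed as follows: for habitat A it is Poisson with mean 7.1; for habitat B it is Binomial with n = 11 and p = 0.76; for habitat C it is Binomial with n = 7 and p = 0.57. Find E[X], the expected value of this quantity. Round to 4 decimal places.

Component means — A: 7.1; B: 8.36; C: 3.99.
E[X] = 0.45·7.1 + 0.28·8.36 + 0.27·3.99 = 6.6131.

6.6131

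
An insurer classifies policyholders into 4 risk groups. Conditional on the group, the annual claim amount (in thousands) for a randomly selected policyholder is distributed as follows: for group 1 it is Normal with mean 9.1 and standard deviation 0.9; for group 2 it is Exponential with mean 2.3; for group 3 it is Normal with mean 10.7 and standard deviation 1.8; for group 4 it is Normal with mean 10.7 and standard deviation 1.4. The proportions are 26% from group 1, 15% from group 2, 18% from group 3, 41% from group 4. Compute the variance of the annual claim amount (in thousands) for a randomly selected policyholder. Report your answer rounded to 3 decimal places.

Per component, 1: μ=9.1, E[X²]=83.62; 2: μ=2.3, E[X²]=10.58; 3: μ=10.7, E[X²]=117.73; 4: μ=10.7, E[X²]=116.45.
E[X] = 0.26·9.1 + 0.15·2.3 + 0.18·10.7 + 0.41·10.7 = 9.024.
E[X²] = 0.26·83.62 + 0.15·10.58 + 0.18·117.73 + 0.41·116.45 = 92.2641.
Var(X) = E[X²] − (E[X])² = 92.2641 − 81.4326 = 10.8315.

10.832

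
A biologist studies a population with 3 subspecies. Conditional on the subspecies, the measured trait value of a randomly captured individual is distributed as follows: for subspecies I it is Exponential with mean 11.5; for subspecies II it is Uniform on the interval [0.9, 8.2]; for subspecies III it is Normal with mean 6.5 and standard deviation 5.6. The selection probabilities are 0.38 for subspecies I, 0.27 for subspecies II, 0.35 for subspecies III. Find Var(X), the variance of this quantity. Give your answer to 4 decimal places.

71.0702

Per component, I: μ=11.5, E[X²]=264.5; II: μ=4.55, E[X²]=25.1433; III: μ=6.5, E[X²]=73.61.
E[X] = 0.38·11.5 + 0.27·4.55 + 0.35·6.5 = 7.8735.
E[X²] = 0.38·264.5 + 0.27·25.1433 + 0.35·73.61 = 133.062.
Var(X) = E[X²] − (E[X])² = 133.062 − 61.992 = 71.0702.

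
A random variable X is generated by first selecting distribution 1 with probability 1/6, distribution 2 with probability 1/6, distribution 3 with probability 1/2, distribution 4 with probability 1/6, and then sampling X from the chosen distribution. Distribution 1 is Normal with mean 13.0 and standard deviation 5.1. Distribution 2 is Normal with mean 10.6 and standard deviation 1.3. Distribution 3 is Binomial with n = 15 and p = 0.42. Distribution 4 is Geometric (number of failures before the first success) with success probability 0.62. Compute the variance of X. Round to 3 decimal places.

21.778

Per component, 1: μ=13, E[X²]=195.01; 2: μ=10.6, E[X²]=114.05; 3: μ=6.3, E[X²]=43.344; 4: μ=0.612903, E[X²]=1.3642.
E[X] = 0.166667·13 + 0.166667·10.6 + 0.5·6.3 + 0.166667·0.612903 = 7.18548.
E[X²] = 0.166667·195.01 + 0.166667·114.05 + 0.5·43.344 + 0.166667·1.3642 = 73.4094.
Var(X) = E[X²] − (E[X])² = 73.4094 − 51.6312 = 21.7782.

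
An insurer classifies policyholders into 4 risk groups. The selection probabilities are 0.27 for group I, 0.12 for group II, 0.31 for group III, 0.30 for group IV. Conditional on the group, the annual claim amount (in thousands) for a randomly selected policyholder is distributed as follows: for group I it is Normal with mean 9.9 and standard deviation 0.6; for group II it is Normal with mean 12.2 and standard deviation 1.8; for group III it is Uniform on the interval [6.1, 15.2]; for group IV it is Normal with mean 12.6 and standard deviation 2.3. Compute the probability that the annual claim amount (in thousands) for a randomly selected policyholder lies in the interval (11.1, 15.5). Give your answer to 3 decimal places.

0.421

Conditional on each group, P(11.1 < X < 15.5): I: 0.0227501; II: 0.69606; III: 0.450549; IV: 0.639178.
By total probability, P(11.1 < X < 15.5) = 0.27·0.0227501 + 0.12·0.69606 + 0.31·0.450549 + 0.3·0.639178 = 0.421093.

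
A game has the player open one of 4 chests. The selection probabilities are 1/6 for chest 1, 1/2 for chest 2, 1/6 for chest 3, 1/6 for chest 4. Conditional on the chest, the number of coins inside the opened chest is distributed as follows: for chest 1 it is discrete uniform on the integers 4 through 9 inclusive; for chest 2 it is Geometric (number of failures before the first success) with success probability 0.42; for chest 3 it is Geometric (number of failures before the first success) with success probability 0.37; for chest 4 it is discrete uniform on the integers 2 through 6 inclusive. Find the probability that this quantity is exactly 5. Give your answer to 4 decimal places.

0.0810

Conditional on each chest, P(X = 5): 1: 0.166667; 2: 0.027567; 3: 0.0367202; 4: 0.2.
By total probability, P(X = 5) = 0.166667·0.166667 + 0.5·0.027567 + 0.166667·0.0367202 + 0.166667·0.2 = 0.0810146.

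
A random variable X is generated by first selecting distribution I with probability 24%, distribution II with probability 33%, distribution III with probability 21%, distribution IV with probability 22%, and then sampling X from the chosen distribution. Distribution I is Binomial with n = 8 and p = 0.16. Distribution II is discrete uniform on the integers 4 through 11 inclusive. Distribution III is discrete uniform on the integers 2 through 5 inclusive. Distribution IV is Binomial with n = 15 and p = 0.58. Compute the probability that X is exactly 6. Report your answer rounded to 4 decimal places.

0.0584

Conditional on each component, P(X = 6): I: 0.000331464; II: 0.125; III: 0; IV: 0.0774846.
By total probability, P(X = 6) = 0.24·0.000331464 + 0.33·0.125 + 0.21·0 + 0.22·0.0774846 = 0.0583762.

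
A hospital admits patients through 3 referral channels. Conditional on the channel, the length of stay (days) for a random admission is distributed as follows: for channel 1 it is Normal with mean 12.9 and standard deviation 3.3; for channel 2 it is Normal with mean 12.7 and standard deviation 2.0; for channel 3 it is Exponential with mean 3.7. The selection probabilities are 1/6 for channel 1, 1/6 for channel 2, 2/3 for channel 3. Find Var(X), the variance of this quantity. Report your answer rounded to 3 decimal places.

Per component, 1: μ=12.9, E[X²]=177.3; 2: μ=12.7, E[X²]=165.29; 3: μ=3.7, E[X²]=27.38.
E[X] = 0.166667·12.9 + 0.166667·12.7 + 0.666667·3.7 = 6.73333.
E[X²] = 0.166667·177.3 + 0.166667·165.29 + 0.666667·27.38 = 75.3517.
Var(X) = E[X²] − (E[X])² = 75.3517 − 45.3378 = 30.0139.

30.014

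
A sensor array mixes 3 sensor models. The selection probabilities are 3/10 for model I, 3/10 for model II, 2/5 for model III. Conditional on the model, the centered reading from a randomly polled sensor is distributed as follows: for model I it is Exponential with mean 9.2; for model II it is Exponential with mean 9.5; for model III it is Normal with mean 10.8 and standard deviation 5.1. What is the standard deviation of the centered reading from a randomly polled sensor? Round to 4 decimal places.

Per component, I: μ=9.2, E[X²]=169.28; II: μ=9.5, E[X²]=180.5; III: μ=10.8, E[X²]=142.65.
E[X] = 0.3·9.2 + 0.3·9.5 + 0.4·10.8 = 9.93.
E[X²] = 0.3·169.28 + 0.3·180.5 + 0.4·142.65 = 161.994.
Var(X) = E[X²] − (E[X])² = 161.994 − 98.6049 = 63.3891.
SD(X) = √63.3891 = 7.96173.

7.9617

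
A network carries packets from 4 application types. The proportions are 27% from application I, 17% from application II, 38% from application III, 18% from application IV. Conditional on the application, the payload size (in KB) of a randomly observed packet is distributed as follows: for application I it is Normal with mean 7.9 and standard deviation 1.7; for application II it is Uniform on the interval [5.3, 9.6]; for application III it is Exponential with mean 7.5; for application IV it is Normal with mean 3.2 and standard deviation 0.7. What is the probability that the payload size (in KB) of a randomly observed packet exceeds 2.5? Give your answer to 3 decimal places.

0.864

Conditional on each application, P(X > 2.5): I: 0.999255; II: 1; III: 0.716531; IV: 0.841345.
By total probability, P(X > 2.5) = 0.27·0.999255 + 0.17·1 + 0.38·0.716531 + 0.18·0.841345 = 0.863523.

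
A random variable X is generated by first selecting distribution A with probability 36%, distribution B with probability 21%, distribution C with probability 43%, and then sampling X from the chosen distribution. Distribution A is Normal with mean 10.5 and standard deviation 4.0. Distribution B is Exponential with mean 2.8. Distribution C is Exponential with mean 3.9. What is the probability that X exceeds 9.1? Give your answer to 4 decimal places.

0.2791

Conditional on each component, P(X > 9.1): A: 0.636831; B: 0.0387742; C: 0.096972.
By total probability, P(X > 9.1) = 0.36·0.636831 + 0.21·0.0387742 + 0.43·0.096972 = 0.2791.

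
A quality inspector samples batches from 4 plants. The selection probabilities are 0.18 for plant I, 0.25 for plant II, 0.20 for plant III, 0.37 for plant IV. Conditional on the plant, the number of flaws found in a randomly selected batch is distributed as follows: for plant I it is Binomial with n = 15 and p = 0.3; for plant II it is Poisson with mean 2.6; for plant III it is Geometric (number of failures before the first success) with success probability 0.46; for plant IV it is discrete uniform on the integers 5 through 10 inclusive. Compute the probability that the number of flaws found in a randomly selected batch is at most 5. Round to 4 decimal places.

Conditional on each plant, P(X ≤ 5): I: 0.721621; II: 0.950963; III: 0.975205; IV: 0.166667.
By total probability, P(X ≤ 5) = 0.18·0.721621 + 0.25·0.950963 + 0.2·0.975205 + 0.37·0.166667 = 0.62434.

0.6243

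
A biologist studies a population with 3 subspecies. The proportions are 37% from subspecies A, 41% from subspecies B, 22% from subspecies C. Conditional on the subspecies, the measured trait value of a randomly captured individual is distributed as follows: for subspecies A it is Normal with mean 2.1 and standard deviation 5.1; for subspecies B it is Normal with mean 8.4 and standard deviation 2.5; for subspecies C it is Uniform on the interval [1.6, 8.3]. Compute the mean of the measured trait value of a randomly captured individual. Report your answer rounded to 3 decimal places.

Component means — A: 2.1; B: 8.4; C: 4.95.
E[X] = 0.37·2.1 + 0.41·8.4 + 0.22·4.95 = 5.31.

5.310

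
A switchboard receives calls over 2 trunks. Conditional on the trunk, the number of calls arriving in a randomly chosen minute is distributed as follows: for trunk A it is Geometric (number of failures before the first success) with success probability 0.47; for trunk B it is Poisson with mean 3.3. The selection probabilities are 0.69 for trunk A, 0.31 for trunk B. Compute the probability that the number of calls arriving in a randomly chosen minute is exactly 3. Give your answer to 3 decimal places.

Conditional on each trunk, P(X = 3): A: 0.0699722; B: 0.220912.
By total probability, P(X = 3) = 0.69·0.0699722 + 0.31·0.220912 = 0.116763.

0.117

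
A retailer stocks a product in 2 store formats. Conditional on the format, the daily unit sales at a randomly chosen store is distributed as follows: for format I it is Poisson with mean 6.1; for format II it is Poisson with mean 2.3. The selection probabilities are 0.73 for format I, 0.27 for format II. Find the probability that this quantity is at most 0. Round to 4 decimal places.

Conditional on each format, P(X ≤ 0): I: 0.00224287; II: 0.100259.
By total probability, P(X ≤ 0) = 0.73·0.00224287 + 0.27·0.100259 = 0.0287072.

0.0287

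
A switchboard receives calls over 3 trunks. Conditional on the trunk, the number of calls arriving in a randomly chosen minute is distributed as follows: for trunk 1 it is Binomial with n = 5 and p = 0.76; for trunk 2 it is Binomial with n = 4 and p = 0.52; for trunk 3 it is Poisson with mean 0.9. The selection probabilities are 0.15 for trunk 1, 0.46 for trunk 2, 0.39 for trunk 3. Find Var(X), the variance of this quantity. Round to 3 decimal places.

1.893

Per component, 1: μ=3.8, E[X²]=15.352; 2: μ=2.08, E[X²]=5.3248; 3: μ=0.9, E[X²]=1.71.
E[X] = 0.15·3.8 + 0.46·2.08 + 0.39·0.9 = 1.8778.
E[X²] = 0.15·15.352 + 0.46·5.3248 + 0.39·1.71 = 5.41911.
Var(X) = E[X²] − (E[X])² = 5.41911 − 3.52613 = 1.89298.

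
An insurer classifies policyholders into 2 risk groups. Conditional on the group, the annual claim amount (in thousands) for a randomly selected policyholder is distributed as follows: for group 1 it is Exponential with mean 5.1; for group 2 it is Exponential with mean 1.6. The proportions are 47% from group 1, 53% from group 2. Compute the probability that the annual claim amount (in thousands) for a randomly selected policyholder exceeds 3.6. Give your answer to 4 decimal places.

Conditional on each group, P(X > 3.6): 1: 0.493673; 2: 0.105399.
By total probability, P(X > 3.6) = 0.47·0.493673 + 0.53·0.105399 = 0.287888.

0.2879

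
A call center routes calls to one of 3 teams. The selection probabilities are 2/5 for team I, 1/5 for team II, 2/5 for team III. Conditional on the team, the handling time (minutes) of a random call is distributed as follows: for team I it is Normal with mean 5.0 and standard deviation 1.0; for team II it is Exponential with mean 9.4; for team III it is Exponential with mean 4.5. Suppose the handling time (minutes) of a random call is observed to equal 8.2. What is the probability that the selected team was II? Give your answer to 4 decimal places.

0.3672

Likelihoods f(8.2 | ·): I: 0.00238409; II: 0.0444651; III: 0.0359258.
Posterior ∝ prior × likelihood. Numerator for II: 0.2·0.0444651 = 0.00889302.
Normalizing constant: 0.4·0.00238409 + 0.2·0.0444651 + 0.4·0.0359258 = 0.024217.
P(II | observation) = 0.00889302 / 0.024217 = 0.367223.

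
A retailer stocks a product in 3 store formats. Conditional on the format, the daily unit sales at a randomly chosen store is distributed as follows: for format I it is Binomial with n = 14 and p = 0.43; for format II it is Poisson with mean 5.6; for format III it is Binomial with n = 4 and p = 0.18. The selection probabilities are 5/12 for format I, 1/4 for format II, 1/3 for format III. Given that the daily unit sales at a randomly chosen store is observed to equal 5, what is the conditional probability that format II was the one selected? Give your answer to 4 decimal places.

Likelihoods P(X=5 | ·): I: 0.18693; II: 0.169711; III: 0.
Posterior ∝ prior × likelihood. Numerator for II: 0.25·0.169711 = 0.0424277.
Normalizing constant: 0.416667·0.18693 + 0.25·0.169711 + 0.333333·0 = 0.120315.
P(II | observation) = 0.0424277 / 0.120315 = 0.352638.

0.3526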